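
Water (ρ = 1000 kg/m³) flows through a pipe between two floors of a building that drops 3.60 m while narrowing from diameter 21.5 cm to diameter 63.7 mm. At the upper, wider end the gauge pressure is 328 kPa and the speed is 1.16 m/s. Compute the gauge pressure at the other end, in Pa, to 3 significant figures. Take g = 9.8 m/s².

P₂ ≈ 277000 Pa

By continuity, v₂ = v₁·A₁/A₂ = 1.16·(363/31.9) = 13.2 m/s.
Energy conservation along the streamline gives P₂ = P₁ − ½ρ(v₂² − v₁²) − ρg(h₂ − h₁).
P₂ = 328000 + ½·1000·(1.16² − 13.2²) − 1000·9.8·(−3.60) = 328000 + (-86600) − (-35300) = 277000 Pa.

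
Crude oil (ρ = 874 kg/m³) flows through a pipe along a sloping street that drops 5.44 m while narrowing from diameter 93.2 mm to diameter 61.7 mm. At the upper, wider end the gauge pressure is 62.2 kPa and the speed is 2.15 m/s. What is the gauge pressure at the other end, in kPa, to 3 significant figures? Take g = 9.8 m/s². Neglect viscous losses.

By continuity, v₂ = v₁·A₁/A₂ = 2.15·(68.2/29.9) = 4.91 m/s.
Applying Bernoulli between the two ends and solving for P₂: P₂ = P₁ + ½ρ(v₁² − v₂²) − ρgΔh.
P₂ = 62200 + ½·874·(2.15² − 4.91²) − 874·9.8·(−5.44) = 62200 + (-8500) − (-46600) = 100000 Pa.

P₂ ≈ 100 kPa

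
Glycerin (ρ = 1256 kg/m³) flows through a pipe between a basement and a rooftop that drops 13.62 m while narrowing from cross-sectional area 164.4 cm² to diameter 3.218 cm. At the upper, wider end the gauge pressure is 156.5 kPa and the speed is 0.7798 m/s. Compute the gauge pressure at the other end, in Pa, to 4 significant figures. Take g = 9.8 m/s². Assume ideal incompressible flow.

The volume flow rate is constant, so v₂ = (A₁/A₂)v₁ = (164.4/8.133)·0.7798 = 15.76 m/s.
Applying Bernoulli between the two ends and solving for P₂: P₂ = P₁ + ½ρ(v₁² − v₂²) − ρgΔh.
P₂ = 156500 + ½·1256·(0.7798² − 15.76²) − 1256·9.8·(−13.62) = 156500 + (-155600) − (-167600) = 168500 Pa.

P₂ ≈ 168500 Pa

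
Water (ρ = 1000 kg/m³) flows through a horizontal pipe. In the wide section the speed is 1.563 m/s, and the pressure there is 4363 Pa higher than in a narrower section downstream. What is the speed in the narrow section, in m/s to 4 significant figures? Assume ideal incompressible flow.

With h₁ = h₂, rearranging Bernoulli gives v₂ = √(v₁² + 2ΔP/ρ).
v₂ = √(1.563² + 2·4363/1000) = √(2.443 + 8.726) = 3.342 m/s.

v₂ = 3.342 m/s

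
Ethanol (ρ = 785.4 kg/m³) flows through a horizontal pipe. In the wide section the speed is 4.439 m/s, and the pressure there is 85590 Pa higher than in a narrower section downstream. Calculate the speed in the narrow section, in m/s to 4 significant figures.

v₂ = 15.42 m/s

With h₁ = h₂, rearranging Bernoulli gives v₂ = √(v₁² + 2ΔP/ρ).
v₂ = √(4.439² + 2·85590/785.4) = √(19.70 + 218.0) = 15.42 m/s.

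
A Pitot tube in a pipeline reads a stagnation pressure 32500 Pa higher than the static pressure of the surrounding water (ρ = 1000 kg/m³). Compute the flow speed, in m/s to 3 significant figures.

v ≈ 8.06 m/s

Bernoulli between the free stream and the stagnation point: ½ρv² = P_stag − P_static.
v = √(2ΔP/ρ) = √(2·32500/1000) = 8.06 m/s.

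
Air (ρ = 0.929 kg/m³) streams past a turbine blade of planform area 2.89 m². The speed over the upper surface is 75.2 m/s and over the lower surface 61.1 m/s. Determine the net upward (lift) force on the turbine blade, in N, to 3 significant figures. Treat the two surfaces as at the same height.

With equal heights on the two surfaces, Bernoulli gives P_lower − P_upper = ½ρ(v_upper² − v_lower²).
ΔP = ½·0.929·(75.2² − 61.1²) = 893 Pa.
Lift = ΔP · A = 893 × 2.89 = 2580 N.

F ≈ 2580 N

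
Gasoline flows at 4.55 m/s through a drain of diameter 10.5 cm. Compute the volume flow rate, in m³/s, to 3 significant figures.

Q = A·v = 0.00866 m² × 4.55 m/s = 0.0394 m³/s.

Q = 0.0394 m³/s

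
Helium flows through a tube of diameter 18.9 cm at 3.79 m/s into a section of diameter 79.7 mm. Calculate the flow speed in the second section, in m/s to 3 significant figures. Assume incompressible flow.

v₂ = 21.3 m/s

Mass conservation (A₁v₁ = A₂v₂) gives v₂ = 3.79 × 281/49.9 = 21.3 m/s.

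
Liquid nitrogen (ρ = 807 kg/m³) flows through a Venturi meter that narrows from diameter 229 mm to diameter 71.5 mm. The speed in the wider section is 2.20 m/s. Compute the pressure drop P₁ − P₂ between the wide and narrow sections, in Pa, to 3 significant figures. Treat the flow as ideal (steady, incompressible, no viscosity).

By continuity, v₂ = v₁·A₁/A₂ = 2.20·(412/40.2) = 22.6 m/s.
Along the horizontal streamline, P + ½ρv² is constant.
P₁ − P₂ = ½·807·(22.6² − 2.20²) = ½·807·504 = 204000 Pa.

204000 Pa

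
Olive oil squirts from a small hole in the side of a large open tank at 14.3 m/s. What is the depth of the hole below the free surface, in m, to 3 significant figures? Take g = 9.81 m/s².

h ≈ 10.4 m

Torricelli: v = √(2gh), so h = v²/(2g).
h = 14.3²/(2·9.81) = 204/19.62 = 10.4 m.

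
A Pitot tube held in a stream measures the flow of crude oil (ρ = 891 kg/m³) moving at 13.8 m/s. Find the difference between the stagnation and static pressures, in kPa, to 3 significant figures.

84.8 kPa

Bernoulli between the free stream and the stagnation point: ½ρv² = P_stag − P_static.
ΔP = ½·891·13.8² = 84800 Pa.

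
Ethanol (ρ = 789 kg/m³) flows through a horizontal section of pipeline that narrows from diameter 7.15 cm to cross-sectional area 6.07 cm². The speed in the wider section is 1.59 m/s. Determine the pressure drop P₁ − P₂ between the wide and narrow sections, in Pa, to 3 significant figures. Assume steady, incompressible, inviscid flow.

42600 Pa

The volume flow rate is constant, so v₂ = (A₁/A₂)v₁ = (40.2/6.07)·1.59 = 10.5 m/s.
Bernoulli (h₁ = h₂): P₁ − P₂ = ½ρ(v₂² − v₁²).
P₁ − P₂ = ½·789·(10.5² − 1.59²) = ½·789·108 = 42600 Pa.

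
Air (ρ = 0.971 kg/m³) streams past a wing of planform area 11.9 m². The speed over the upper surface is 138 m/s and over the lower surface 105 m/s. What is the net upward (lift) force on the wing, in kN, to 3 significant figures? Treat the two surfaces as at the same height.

With equal heights on the two surfaces, Bernoulli gives P_lower − P_upper = ½ρ(v_upper² − v_lower²).
ΔP = ½·0.971·(138² − 105²) = 3890 Pa.
Lift = ΔP · A = 3890 × 11.9 = 46300 N.

F = 46.3 kN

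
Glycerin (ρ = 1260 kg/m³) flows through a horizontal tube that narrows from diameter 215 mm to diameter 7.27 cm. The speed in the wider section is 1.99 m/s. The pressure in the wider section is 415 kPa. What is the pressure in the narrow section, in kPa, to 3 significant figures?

Continuity gives A₁v₁ = A₂v₂, so v₂ = (363 cm²)/(41.5 cm²) × 1.99 m/s = 17.4 m/s.
The pipe is horizontal, so Bernoulli reduces to P₁ + ½ρv₁² = P₂ + ½ρv₂².
P₂ = P₁ − ½ρ(v₂² − v₁²) = 415000 − ½·1260·(17.4² − 1.99²) = 415000 − 188000 = 227000 Pa.

P₂ = 227 kPa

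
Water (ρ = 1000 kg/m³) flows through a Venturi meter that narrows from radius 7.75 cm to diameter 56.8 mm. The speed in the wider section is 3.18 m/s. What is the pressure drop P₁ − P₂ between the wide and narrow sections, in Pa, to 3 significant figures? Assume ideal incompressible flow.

ΔP ≈ 275000 Pa

By continuity, v₂ = v₁·A₁/A₂ = 3.18·(189/25.3) = 23.7 m/s.
Bernoulli (h₁ = h₂): P₁ − P₂ = ½ρ(v₂² − v₁²).
P₁ − P₂ = ½·1000·(23.7² − 3.18²) = ½·1000·551 = 275000 Pa.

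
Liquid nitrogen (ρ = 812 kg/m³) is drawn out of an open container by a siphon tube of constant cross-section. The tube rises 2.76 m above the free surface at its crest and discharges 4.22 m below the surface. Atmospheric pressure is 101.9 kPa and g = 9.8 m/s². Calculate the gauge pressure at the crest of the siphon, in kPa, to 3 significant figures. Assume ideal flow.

The outlet speed comes from Torricelli: v = √(2g·4.22) = 9.09 m/s.
The bore is uniform, so the speed at the crest is the same v. Bernoulli surface→crest: P_atm = P_top + ½ρv² + ρg·h_top.
P_top = 101900 − ½·812·9.09² − 812·9.8·2.76 = 46400 Pa. So P_gauge = P_top − P_atm = -55500 Pa.

-55.5 kPa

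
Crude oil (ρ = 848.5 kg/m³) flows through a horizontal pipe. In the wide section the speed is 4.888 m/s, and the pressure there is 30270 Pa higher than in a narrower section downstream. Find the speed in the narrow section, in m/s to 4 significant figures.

9.759 m/s

Horizontal Bernoulli: P₁ + ½ρv₁² = P₂ + ½ρv₂², so v₂² = v₁² + 2(P₁ − P₂)/ρ.
v₂ = √(4.888² + 2·30270/848.5) = √(23.89 + 71.35) = 9.759 m/s.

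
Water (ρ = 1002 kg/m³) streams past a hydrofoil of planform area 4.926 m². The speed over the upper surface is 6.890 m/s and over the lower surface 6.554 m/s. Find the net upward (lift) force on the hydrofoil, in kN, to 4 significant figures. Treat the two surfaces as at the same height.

F = 11.15 kN

The faster flow above has the lower pressure; Bernoulli (same height) gives ΔP = ½ρ(v_up² − v_low²).
ΔP = ½·1002·(6.890² − 6.554²) = 2263 Pa.
Lift = ΔP · A = 2263 × 4.926 = 11150 N.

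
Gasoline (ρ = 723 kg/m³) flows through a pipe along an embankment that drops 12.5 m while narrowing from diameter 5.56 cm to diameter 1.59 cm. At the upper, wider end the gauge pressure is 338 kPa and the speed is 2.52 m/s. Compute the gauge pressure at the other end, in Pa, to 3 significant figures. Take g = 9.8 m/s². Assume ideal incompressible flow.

By continuity, v₂ = v₁·A₁/A₂ = 2.52·(24.3/1.99) = 30.8 m/s.
Energy conservation along the streamline gives P₂ = P₁ − ½ρ(v₂² − v₁²) − ρg(h₂ − h₁).
P₂ = 338000 + ½·723·(2.52² − 30.8²) − 723·9.8·(−12.5) = 338000 + (-341000) − (-88600) = 85600 Pa.

P₂ ≈ 85600 Pa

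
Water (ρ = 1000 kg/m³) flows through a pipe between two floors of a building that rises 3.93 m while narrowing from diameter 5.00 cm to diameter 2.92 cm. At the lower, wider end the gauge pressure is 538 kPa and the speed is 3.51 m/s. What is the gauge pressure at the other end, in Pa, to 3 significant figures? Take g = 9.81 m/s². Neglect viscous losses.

P₂ ≈ 453000 Pa

By continuity, v₂ = v₁·A₁/A₂ = 3.51·(19.6/6.70) = 10.3 m/s.
Energy conservation along the streamline gives P₂ = P₁ − ½ρ(v₂² − v₁²) − ρg(h₂ − h₁).
P₂ = 538000 + ½·1000·(3.51² − 10.3²) − 1000·9.81·(+3.93) = 538000 + (-46800) − (38600) = 453000 Pa.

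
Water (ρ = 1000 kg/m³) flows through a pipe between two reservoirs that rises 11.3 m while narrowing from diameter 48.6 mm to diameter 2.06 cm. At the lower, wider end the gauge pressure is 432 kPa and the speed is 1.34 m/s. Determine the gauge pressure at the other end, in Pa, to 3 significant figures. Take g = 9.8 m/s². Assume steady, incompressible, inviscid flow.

294000 Pa

The volume flow rate is constant, so v₂ = (A₁/A₂)v₁ = (18.6/3.33)·1.34 = 7.46 m/s.
Applying Bernoulli between the two ends and solving for P₂: P₂ = P₁ + ½ρ(v₁² − v₂²) − ρgΔh.
P₂ = 432000 + ½·1000·(1.34² − 7.46²) − 1000·9.8·(+11.3) = 432000 + (-26900) − (111000) = 294000 Pa.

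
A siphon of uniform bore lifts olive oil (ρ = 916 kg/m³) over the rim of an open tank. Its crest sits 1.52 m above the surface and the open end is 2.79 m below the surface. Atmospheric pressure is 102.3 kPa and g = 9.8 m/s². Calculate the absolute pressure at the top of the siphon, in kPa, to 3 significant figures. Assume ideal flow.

P_top ≈ 63.6 kPa

The outlet speed comes from Torricelli: v = √(2g·2.79) = 7.39 m/s.
With constant cross-section the crest speed equals v; applying Bernoulli from the surface up to the crest, P_top = P_atm − ½ρv² − ρg·h_top.
P_top = 102300 − ½·916·7.39² − 916·9.8·1.52 = 63600 Pa.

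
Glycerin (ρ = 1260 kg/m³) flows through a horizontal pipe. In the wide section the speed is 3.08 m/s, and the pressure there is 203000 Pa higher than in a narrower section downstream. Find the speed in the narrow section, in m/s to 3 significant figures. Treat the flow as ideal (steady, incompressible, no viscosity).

v₂ ≈ 18.2 m/s

With h₁ = h₂, rearranging Bernoulli gives v₂ = √(v₁² + 2ΔP/ρ).
v₂ = √(3.08² + 2·203000/1260) = √(9.49 + 322) = 18.2 m/s.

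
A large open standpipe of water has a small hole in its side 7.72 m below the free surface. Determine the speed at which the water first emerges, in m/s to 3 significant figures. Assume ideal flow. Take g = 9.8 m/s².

v = 12.3 m/s

Bernoulli from surface to hole (P equal, v_surface ≈ 0): v = √(2gh) = √(2×9.8×7.72) = 12.3 m/s.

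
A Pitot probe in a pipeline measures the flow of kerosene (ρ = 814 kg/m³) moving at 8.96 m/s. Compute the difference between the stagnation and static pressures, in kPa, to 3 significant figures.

ΔP = 32.7 kPa

Bernoulli between the free stream and the stagnation point: ½ρv² = P_stag − P_static.
ΔP = ½·814·8.96² = 32700 Pa.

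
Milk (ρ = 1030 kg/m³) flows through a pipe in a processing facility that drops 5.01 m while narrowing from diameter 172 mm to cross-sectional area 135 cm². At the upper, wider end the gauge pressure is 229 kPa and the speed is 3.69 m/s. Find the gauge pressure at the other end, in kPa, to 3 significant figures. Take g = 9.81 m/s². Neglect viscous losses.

P₂ = 266 kPa

Mass conservation (A₁v₁ = A₂v₂) gives v₂ = 3.69 × 232/135 = 6.35 m/s.
Energy conservation along the streamline gives P₂ = P₁ − ½ρ(v₂² − v₁²) − ρg(h₂ − h₁).
P₂ = 229000 + ½·1030·(3.69² − 6.35²) − 1030·9.81·(−5.01) = 229000 + (-13800) − (-50600) = 266000 Pa.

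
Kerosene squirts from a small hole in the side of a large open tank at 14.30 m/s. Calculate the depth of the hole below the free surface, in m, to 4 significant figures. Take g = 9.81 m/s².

For a small hole in a large open tank, ½v² = gh, giving h = v²/(2g).
h = 14.30²/(2·9.81) = 204.5/19.62 = 10.42 m.

10.42 m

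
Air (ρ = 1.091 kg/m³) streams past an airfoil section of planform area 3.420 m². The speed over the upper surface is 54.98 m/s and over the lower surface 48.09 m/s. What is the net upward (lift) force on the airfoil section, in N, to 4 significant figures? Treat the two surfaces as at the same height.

F ≈ 1325 N

From P + ½ρv² = const at equal height, P_low − P_up = ½ρ(v_up² − v_low²).
ΔP = ½·1.091·(54.98² − 48.09²) = 387.4 Pa.
Lift = ΔP · A = 387.4 × 3.420 = 1325 N.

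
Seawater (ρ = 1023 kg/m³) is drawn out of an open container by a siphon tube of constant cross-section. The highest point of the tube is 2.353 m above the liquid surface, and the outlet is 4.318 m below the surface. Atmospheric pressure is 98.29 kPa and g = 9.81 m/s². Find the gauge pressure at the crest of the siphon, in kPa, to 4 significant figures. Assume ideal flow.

The outlet speed comes from Torricelli: v = √(2g·4.318) = 9.204 m/s.
The bore is uniform, so the speed at the crest is the same v. Bernoulli surface→crest: P_atm = P_top + ½ρv² + ρg·h_top.
P_top = 98290 − ½·1023·9.204² − 1023·9.81·2.353 = 31340 Pa. So P_gauge = P_top − P_atm = -66950 Pa.

P_gauge ≈ -66.95 kPa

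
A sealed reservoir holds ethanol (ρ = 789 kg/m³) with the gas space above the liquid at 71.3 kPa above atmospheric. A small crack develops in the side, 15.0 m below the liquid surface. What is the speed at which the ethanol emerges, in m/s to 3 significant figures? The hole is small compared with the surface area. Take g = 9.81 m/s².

Take point 1 at the surface (v₁ ≈ 0) and point 2 at the hole (at atmospheric pressure). Bernoulli: P₁ + ρg h = P_atm + ½ρv₂².
With P₁ − P_atm = 71300 Pa, v₂ = √(2gh + 2ΔP/ρ) = √(2·9.81·15.0 + 2·71300/789) = 21.8 m/s.

v = 21.8 m/s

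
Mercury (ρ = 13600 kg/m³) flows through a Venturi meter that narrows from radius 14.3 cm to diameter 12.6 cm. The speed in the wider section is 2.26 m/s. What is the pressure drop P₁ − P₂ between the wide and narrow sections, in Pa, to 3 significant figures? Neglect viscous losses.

Mass conservation (A₁v₁ = A₂v₂) gives v₂ = 2.26 × 642/125 = 11.6 m/s.
With no height change, Bernoulli's equation is P₁ + ½ρv₁² = P₂ + ½ρv₂².
P₁ − P₂ = ½·13600·(11.6² − 2.26²) = ½·13600·130 = 887000 Pa.

887000 Pa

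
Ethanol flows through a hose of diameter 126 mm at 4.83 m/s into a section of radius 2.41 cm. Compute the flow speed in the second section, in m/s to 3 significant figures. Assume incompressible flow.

33.0 m/s

Mass conservation (A₁v₁ = A₂v₂) gives v₂ = 4.83 × 125/18.2 = 33.0 m/s.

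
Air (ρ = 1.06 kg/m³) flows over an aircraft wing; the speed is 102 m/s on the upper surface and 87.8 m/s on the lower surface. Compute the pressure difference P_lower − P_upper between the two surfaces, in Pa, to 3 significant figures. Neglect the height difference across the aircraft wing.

1430 Pa

With negligible Δh, P + ½ρv² is constant, so P_low − P_up = ½ρ(v_up² − v_low²).
ΔP = ½·1.06·(102² − 87.8²) = 1430 Pa.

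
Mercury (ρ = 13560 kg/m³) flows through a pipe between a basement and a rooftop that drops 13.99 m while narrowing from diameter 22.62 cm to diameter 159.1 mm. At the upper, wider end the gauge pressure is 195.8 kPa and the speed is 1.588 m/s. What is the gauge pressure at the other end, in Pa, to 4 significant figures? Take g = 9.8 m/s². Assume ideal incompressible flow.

P₂ ≈ 2002000 Pa

Mass conservation (A₁v₁ = A₂v₂) gives v₂ = 1.588 × 401.9/198.8 = 3.210 m/s.
Bernoulli: P₁ + ½ρv₁² + ρg h₁ = P₂ + ½ρv₂² + ρg h₂, so P₂ = P₁ + ½ρ(v₁² − v₂²) − ρg(h₂ − h₁).
P₂ = 195800 + ½·13560·(1.588² − 3.210²) − 13560·9.8·(−13.99) = 195800 + (-52760) − (-1859000) = 2002000 Pa.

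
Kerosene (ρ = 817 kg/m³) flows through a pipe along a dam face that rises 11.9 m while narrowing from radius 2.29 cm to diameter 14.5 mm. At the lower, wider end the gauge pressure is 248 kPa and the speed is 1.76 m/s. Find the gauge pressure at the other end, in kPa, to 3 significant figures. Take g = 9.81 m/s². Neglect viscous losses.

Continuity gives A₁v₁ = A₂v₂, so v₂ = (16.5 cm²)/(1.65 cm²) × 1.76 m/s = 17.6 m/s.
Energy conservation along the streamline gives P₂ = P₁ − ½ρ(v₂² − v₁²) − ρg(h₂ − h₁).
P₂ = 248000 + ½·817·(1.76² − 17.6²) − 817·9.81·(+11.9) = 248000 + (-125000) − (95400) = 27900 Pa.

P₂ ≈ 27.9 kPa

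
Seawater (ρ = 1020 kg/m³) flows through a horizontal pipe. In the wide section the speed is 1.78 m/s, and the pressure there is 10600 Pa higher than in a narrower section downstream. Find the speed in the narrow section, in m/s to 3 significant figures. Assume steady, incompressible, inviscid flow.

Along the level pipe P + ½ρv² is conserved, hence v₂² = v₁² + 2(P₁ − P₂)/ρ.
v₂ = √(1.78² + 2·10600/1020) = √(3.17 + 20.8) = 4.89 m/s.

4.89 m/s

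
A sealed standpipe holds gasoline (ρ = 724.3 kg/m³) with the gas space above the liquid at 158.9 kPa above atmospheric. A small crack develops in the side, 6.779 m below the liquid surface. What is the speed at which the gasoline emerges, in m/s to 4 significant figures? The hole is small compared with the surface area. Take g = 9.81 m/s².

v ≈ 23.91 m/s

Take point 1 at the surface (v₁ ≈ 0) and point 2 at the hole (at atmospheric pressure). Bernoulli: P₁ + ρg h = P_atm + ½ρv₂².
With P₁ − P_atm = 158900 Pa, v₂ = √(2gh + 2ΔP/ρ) = √(2·9.81·6.779 + 2·158900/724.3) = 23.91 m/s.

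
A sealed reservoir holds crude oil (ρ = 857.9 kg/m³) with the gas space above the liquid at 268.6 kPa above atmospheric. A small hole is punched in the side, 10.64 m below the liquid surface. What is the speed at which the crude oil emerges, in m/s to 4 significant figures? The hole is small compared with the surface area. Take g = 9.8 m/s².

v = 28.89 m/s

Take point 1 at the surface (v₁ ≈ 0) and point 2 at the hole (at atmospheric pressure). Bernoulli: P₁ + ρg h = P_atm + ½ρv₂².
With P₁ − P_atm = 268600 Pa, v₂ = √(2gh + 2ΔP/ρ) = √(2·9.8·10.64 + 2·268600/857.9) = 28.89 m/s.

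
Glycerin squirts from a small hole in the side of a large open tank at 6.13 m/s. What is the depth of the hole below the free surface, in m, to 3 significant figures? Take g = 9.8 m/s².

1.92 m

Torricelli: v = √(2gh), so h = v²/(2g).
h = 6.13²/(2·9.8) = 37.6/19.60 = 1.92 m.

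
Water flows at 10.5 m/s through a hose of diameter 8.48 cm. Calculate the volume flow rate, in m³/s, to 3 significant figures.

Q = A·v = 0.00565 m² × 10.5 m/s = 0.0593 m³/s.

0.0593 m³/s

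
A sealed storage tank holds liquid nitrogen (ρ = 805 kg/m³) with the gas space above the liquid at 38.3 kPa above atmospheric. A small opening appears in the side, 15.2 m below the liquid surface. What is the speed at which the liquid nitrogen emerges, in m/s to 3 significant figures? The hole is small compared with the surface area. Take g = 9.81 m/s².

v ≈ 19.8 m/s

Take point 1 at the surface (v₁ ≈ 0) and point 2 at the hole (at atmospheric pressure). Bernoulli: P₁ + ρg h = P_atm + ½ρv₂².
With P₁ − P_atm = 38300 Pa, v₂ = √(2gh + 2ΔP/ρ) = √(2·9.81·15.2 + 2·38300/805) = 19.8 m/s.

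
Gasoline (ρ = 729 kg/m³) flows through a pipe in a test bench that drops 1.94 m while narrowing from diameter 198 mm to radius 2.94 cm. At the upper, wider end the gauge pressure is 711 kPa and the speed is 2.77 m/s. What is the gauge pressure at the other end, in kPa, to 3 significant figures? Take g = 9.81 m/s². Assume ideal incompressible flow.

P₂ ≈ 368 kPa

Continuity gives A₁v₁ = A₂v₂, so v₂ = (308 cm²)/(27.2 cm²) × 2.77 m/s = 31.4 m/s.
Applying Bernoulli between the two ends and solving for P₂: P₂ = P₁ + ½ρ(v₁² − v₂²) − ρgΔh.
P₂ = 711000 + ½·729·(2.77² − 31.4²) − 729·9.81·(−1.94) = 711000 + (-357000) − (-13900) = 368000 Pa.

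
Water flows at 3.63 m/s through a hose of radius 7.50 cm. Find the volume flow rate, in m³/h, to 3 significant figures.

Q ≈ 231 m³/h

Q = A·v = 0.0177 m² × 3.63 m/s = 0.0641 m³/s.
Converting: 0.0641 m³/s × 3600 = 231 m³/h.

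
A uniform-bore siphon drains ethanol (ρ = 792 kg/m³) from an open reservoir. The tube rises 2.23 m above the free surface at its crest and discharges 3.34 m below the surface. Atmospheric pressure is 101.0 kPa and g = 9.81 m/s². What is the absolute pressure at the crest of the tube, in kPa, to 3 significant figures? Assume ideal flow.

P_top = 57.7 kPa

The outlet speed comes from Torricelli: v = √(2g·3.34) = 8.10 m/s.
The bore is uniform, so the speed at the crest is the same v. Bernoulli surface→crest: P_atm = P_top + ½ρv² + ρg·h_top.
P_top = 101000 − ½·792·8.10² − 792·9.81·2.23 = 57700 Pa.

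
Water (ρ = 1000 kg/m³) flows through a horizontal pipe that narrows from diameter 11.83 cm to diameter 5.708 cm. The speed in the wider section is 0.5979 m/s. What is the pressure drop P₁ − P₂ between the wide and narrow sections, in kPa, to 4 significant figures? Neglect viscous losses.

ΔP = 3.119 kPa

The volume flow rate is constant, so v₂ = (A₁/A₂)v₁ = (109.9/25.59)·0.5979 = 2.568 m/s.
Along the horizontal streamline, P + ½ρv² is constant.
P₁ − P₂ = ½·1000·(2.568² − 0.5979²) = ½·1000·6.238 = 3119 Pa.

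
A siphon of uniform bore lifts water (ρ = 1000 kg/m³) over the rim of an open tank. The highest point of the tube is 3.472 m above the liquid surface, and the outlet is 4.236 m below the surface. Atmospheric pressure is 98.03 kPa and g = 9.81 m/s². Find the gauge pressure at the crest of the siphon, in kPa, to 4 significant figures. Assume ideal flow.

-75.62 kPa

Bernoulli surface→outlet gives ½v² = g·h_out, so v = √(2·9.81·4.236) = 9.116 m/s.
The bore is uniform, so the speed at the crest is the same v. Bernoulli surface→crest: P_atm = P_top + ½ρv² + ρg·h_top.
P_top = 98030 − ½·1000·9.116² − 1000·9.81·3.472 = 22410 Pa. So P_gauge = P_top − P_atm = -75620 Pa.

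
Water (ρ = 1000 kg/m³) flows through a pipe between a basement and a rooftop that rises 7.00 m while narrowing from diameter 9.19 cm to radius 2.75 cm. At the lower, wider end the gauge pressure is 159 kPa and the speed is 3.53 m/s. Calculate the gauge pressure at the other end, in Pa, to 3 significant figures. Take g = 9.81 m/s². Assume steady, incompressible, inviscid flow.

By continuity, v₂ = v₁·A₁/A₂ = 3.53·(66.3/23.8) = 9.86 m/s.
Bernoulli: P₁ + ½ρv₁² + ρg h₁ = P₂ + ½ρv₂² + ρg h₂, so P₂ = P₁ + ½ρ(v₁² − v₂²) − ρg(h₂ − h₁).
P₂ = 159000 + ½·1000·(3.53² − 9.86²) − 1000·9.81·(+7.00) = 159000 + (-42300) − (68700) = 48000 Pa.

P₂ ≈ 48000 Pa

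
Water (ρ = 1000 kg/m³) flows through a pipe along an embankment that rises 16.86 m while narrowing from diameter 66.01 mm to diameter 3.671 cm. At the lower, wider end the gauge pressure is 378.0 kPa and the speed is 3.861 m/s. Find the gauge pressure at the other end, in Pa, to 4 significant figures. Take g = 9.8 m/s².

Continuity gives A₁v₁ = A₂v₂, so v₂ = (34.22 cm²)/(10.58 cm²) × 3.861 m/s = 12.48 m/s.
Energy conservation along the streamline gives P₂ = P₁ − ½ρ(v₂² − v₁²) − ρg(h₂ − h₁).
P₂ = 378000 + ½·1000·(3.861² − 12.48²) − 1000·9.8·(+16.86) = 378000 + (-70470) − (165200) = 142300 Pa.

P₂ ≈ 142300 Pa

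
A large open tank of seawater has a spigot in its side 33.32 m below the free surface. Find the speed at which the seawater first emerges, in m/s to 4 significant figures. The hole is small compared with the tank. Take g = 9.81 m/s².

v ≈ 25.57 m/s

Bernoulli from surface to hole (P equal, v_surface ≈ 0): v = √(2gh) = √(2×9.81×33.32) = 25.57 m/s.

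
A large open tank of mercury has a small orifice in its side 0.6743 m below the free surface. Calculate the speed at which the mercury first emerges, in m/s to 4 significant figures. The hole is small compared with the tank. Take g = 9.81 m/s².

v ≈ 3.637 m/s

Torricelli's result v = √(2gh) gives v = √(2·9.81·0.6743) = 3.637 m/s.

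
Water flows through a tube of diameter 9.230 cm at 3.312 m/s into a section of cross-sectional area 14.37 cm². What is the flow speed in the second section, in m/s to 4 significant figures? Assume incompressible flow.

The volume flow rate is constant, so v₂ = (A₁/A₂)v₁ = (66.91/14.37)·3.312 = 15.42 m/s.

v₂ ≈ 15.42 m/s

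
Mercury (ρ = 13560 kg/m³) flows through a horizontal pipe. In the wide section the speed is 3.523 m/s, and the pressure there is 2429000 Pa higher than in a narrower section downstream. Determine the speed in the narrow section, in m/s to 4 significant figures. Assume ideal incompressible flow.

v₂ ≈ 19.25 m/s

Horizontal Bernoulli: P₁ + ½ρv₁² = P₂ + ½ρv₂², so v₂² = v₁² + 2(P₁ − P₂)/ρ.
v₂ = √(3.523² + 2·2429000/13560) = √(12.41 + 358.3) = 19.25 m/s.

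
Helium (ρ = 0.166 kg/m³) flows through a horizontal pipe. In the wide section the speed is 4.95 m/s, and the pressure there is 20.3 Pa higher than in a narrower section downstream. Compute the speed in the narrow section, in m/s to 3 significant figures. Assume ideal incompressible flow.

v₂ ≈ 16.4 m/s

Horizontal Bernoulli: P₁ + ½ρv₁² = P₂ + ½ρv₂², so v₂² = v₁² + 2(P₁ − P₂)/ρ.
v₂ = √(4.95² + 2·20.3/0.166) = √(24.5 + 245) = 16.4 m/s.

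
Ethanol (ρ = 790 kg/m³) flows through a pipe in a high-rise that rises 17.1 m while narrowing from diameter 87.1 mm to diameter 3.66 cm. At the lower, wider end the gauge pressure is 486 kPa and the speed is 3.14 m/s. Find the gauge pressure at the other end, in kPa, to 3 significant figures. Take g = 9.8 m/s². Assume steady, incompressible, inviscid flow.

P₂ = 233 kPa

The volume flow rate is constant, so v₂ = (A₁/A₂)v₁ = (59.6/10.5)·3.14 = 17.8 m/s.
Energy conservation along the streamline gives P₂ = P₁ − ½ρ(v₂² − v₁²) − ρg(h₂ − h₁).
P₂ = 486000 + ½·790·(3.14² − 17.8²) − 790·9.8·(+17.1) = 486000 + (-121000) − (132000) = 233000 Pa.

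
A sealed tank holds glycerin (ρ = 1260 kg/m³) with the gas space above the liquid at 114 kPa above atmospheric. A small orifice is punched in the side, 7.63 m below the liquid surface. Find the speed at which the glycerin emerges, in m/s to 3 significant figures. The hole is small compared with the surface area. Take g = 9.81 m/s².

v ≈ 18.2 m/s

Take point 1 at the surface (v₁ ≈ 0) and point 2 at the hole (at atmospheric pressure). Bernoulli: P₁ + ρg h = P_atm + ½ρv₂².
With P₁ − P_atm = 114000 Pa, v₂ = √(2gh + 2ΔP/ρ) = √(2·9.81·7.63 + 2·114000/1260) = 18.2 m/s.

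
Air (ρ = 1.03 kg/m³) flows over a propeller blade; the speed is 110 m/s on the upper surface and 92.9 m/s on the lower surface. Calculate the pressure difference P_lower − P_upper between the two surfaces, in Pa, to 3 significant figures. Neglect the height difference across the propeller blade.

Bernoulli (same height): P_lower − P_upper = ½ρ(v_upper² − v_lower²).
ΔP = ½·1.03·(110² − 92.9²) = 1790 Pa.

ΔP ≈ 1790 Pa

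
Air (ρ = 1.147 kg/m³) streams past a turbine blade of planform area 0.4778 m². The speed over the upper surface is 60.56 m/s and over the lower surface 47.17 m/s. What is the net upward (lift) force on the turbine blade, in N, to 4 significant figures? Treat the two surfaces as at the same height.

F = 395.3 N

The faster flow above has the lower pressure; Bernoulli (same height) gives ΔP = ½ρ(v_up² − v_low²).
ΔP = ½·1.147·(60.56² − 47.17²) = 827.3 Pa.
Lift = ΔP · A = 827.3 × 0.4778 = 395.3 N.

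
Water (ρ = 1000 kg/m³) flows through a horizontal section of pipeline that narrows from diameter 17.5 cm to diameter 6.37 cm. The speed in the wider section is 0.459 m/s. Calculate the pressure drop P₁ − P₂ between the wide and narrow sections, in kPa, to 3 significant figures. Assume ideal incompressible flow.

5.90 kPa

Mass conservation (A₁v₁ = A₂v₂) gives v₂ = 0.459 × 241/31.9 = 3.46 m/s.
Along the horizontal streamline, P + ½ρv² is constant.
P₁ − P₂ = ½·1000·(3.46² − 0.459²) = ½·1000·11.8 = 5900 Pa.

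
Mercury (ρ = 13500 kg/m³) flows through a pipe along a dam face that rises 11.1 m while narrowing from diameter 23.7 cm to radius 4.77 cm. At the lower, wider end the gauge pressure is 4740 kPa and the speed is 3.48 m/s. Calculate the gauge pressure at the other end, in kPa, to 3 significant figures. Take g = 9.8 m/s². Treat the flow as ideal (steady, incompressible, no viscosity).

The volume flow rate is constant, so v₂ = (A₁/A₂)v₁ = (441/71.5)·3.48 = 21.5 m/s.
Bernoulli: P₁ + ½ρv₁² + ρg h₁ = P₂ + ½ρv₂² + ρg h₂, so P₂ = P₁ + ½ρ(v₁² − v₂²) − ρg(h₂ − h₁).
P₂ = 4740000 + ½·13500·(3.48² − 21.5²) − 13500·9.8·(+11.1) = 4740000 + (-3030000) − (1470000) = 240000 Pa.

P₂ ≈ 240 kPa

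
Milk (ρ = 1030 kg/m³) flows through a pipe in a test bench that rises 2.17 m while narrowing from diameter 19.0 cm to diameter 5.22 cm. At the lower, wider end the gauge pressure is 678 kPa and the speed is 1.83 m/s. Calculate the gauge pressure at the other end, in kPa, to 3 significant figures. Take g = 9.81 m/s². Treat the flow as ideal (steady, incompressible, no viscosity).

355 kPa

Mass conservation (A₁v₁ = A₂v₂) gives v₂ = 1.83 × 284/21.4 = 24.2 m/s.
Bernoulli: P₁ + ½ρv₁² + ρg h₁ = P₂ + ½ρv₂² + ρg h₂, so P₂ = P₁ + ½ρ(v₁² − v₂²) − ρg(h₂ − h₁).
P₂ = 678000 + ½·1030·(1.83² − 24.2²) − 1030·9.81·(+2.17) = 678000 + (-301000) − (21900) = 355000 Pa.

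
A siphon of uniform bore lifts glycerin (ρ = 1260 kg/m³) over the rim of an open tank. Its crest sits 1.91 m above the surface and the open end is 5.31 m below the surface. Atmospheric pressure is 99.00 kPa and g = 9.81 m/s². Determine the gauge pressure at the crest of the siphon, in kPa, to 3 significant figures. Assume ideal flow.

P_gauge = -89.2 kPa

From the surface to the outlet (both open to atmosphere, surface at rest): v = √(2g·h_out) = √(2·9.81·5.31) = 10.2 m/s.
The bore is uniform, so the speed at the crest is the same v. Bernoulli surface→crest: P_atm = P_top + ½ρv² + ρg·h_top.
P_top = 99000 − ½·1260·10.2² − 1260·9.81·1.91 = 9760 Pa. So P_gauge = P_top − P_atm = -89200 Pa.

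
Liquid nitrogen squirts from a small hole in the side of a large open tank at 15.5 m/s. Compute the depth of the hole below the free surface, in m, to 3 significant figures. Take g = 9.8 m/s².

Inverting v = √(2gh) gives h = v² / 2g.
h = 15.5²/(2·9.8) = 240/19.60 = 12.3 m.

h = 12.3 m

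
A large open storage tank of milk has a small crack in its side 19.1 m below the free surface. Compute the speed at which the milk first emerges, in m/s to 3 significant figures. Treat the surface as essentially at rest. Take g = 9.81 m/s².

19.4 m/s

Torricelli's result v = √(2gh) gives v = √(2·9.81·19.1) = 19.4 m/s.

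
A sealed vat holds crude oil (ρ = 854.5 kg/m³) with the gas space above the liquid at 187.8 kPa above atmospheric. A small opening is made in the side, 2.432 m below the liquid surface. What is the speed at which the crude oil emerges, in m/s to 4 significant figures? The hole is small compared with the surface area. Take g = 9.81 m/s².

v ≈ 22.07 m/s

Take point 1 at the surface (v₁ ≈ 0) and point 2 at the hole (at atmospheric pressure). Bernoulli: P₁ + ρg h = P_atm + ½ρv₂².
With P₁ − P_atm = 187800 Pa, v₂ = √(2gh + 2ΔP/ρ) = √(2·9.81·2.432 + 2·187800/854.5) = 22.07 m/s.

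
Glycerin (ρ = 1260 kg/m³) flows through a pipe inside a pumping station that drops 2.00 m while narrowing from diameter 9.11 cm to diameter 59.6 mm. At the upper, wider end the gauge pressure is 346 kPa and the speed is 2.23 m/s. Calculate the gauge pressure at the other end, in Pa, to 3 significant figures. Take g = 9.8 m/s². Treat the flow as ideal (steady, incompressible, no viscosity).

P₂ ≈ 357000 Pa

The volume flow rate is constant, so v₂ = (A₁/A₂)v₁ = (65.2/27.9)·2.23 = 5.21 m/s.
Applying Bernoulli between the two ends and solving for P₂: P₂ = P₁ + ½ρ(v₁² − v₂²) − ρgΔh.
P₂ = 346000 + ½·1260·(2.23² − 5.21²) − 1260·9.8·(−2.00) = 346000 + (-14000) − (-24700) = 357000 Pa.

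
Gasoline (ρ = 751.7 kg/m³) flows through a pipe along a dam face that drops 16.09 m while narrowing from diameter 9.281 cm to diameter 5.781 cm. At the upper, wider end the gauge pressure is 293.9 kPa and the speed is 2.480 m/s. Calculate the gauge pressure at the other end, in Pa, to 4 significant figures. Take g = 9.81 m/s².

P₂ = 399500 Pa

The volume flow rate is constant, so v₂ = (A₁/A₂)v₁ = (67.65/26.25)·2.480 = 6.392 m/s.
Energy conservation along the streamline gives P₂ = P₁ − ½ρ(v₂² − v₁²) − ρg(h₂ − h₁).
P₂ = 293900 + ½·751.7·(2.480² − 6.392²) − 751.7·9.81·(−16.09) = 293900 + (-13040) − (-118700) = 399500 Pa.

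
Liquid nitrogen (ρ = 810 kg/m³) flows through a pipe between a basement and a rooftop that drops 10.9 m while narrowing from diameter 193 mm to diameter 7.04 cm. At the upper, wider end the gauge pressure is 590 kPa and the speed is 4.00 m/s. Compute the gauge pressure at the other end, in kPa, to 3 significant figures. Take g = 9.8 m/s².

The volume flow rate is constant, so v₂ = (A₁/A₂)v₁ = (293/38.9)·4.00 = 30.1 m/s.
Energy conservation along the streamline gives P₂ = P₁ − ½ρ(v₂² − v₁²) − ρg(h₂ − h₁).
P₂ = 590000 + ½·810·(4.00² − 30.1²) − 810·9.8·(−10.9) = 590000 + (-360000) − (-86500) = 317000 Pa.

P₂ ≈ 317 kPa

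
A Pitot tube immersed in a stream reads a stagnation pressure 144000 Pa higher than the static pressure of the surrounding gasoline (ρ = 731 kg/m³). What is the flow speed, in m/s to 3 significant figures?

Bernoulli between the free stream and the stagnation point: ½ρv² = P_stag − P_static.
v = √(2ΔP/ρ) = √(2·144000/731) = 19.8 m/s.

v ≈ 19.8 m/s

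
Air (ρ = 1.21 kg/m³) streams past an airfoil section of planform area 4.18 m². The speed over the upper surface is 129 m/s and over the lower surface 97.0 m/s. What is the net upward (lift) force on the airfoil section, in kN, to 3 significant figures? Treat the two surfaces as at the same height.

18.3 kN

The faster flow above has the lower pressure; Bernoulli (same height) gives ΔP = ½ρ(v_up² − v_low²).
ΔP = ½·1.21·(129² − 97.0²) = 4380 Pa.
Lift = ΔP · A = 4380 × 4.18 = 18300 N.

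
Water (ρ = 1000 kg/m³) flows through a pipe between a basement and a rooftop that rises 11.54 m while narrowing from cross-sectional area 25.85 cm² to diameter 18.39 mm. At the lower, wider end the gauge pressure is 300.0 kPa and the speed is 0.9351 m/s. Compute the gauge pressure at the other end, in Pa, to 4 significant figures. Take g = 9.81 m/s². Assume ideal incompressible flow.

P₂ ≈ 145800 Pa

The volume flow rate is constant, so v₂ = (A₁/A₂)v₁ = (25.85/2.656)·0.9351 = 9.101 m/s.
Energy conservation along the streamline gives P₂ = P₁ − ½ρ(v₂² − v₁²) − ρg(h₂ − h₁).
P₂ = 300000 + ½·1000·(0.9351² − 9.101²) − 1000·9.81·(+11.54) = 300000 + (-40970) − (113200) = 145800 Pa.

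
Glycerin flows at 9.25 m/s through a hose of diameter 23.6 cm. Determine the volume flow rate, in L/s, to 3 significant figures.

Q = A·v = 0.0437 m² × 9.25 m/s = 0.405 m³/s.
Converting: 0.405 m³/s × 1000 = 405 L/s.

Q ≈ 405 L/s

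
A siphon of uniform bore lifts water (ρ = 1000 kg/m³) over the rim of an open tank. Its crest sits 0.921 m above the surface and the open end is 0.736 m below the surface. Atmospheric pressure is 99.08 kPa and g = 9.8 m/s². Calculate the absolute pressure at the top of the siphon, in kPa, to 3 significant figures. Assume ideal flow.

P_top ≈ 82.8 kPa

Bernoulli surface→outlet gives ½v² = g·h_out, so v = √(2·9.8·0.736) = 3.80 m/s.
The bore is uniform, so the speed at the crest is the same v. Bernoulli surface→crest: P_atm = P_top + ½ρv² + ρg·h_top.
P_top = 99080 − ½·1000·3.80² − 1000·9.8·0.921 = 82800 Pa.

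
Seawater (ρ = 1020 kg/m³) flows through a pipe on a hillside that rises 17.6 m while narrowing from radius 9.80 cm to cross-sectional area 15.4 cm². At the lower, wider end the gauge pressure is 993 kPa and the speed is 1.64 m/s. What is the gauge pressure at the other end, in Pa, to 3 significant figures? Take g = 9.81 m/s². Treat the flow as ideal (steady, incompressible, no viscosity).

Mass conservation (A₁v₁ = A₂v₂) gives v₂ = 1.64 × 302/15.4 = 32.1 m/s.
Energy conservation along the streamline gives P₂ = P₁ − ½ρ(v₂² − v₁²) − ρg(h₂ − h₁).
P₂ = 993000 + ½·1020·(1.64² − 32.1²) − 1020·9.81·(+17.6) = 993000 + (-525000) − (176000) = 292000 Pa.

292000 Pa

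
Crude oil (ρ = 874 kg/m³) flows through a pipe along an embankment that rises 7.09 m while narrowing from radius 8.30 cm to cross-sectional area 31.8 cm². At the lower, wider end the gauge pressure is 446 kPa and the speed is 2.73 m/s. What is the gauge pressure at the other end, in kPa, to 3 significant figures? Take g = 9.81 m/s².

P₂ = 238 kPa

Continuity gives A₁v₁ = A₂v₂, so v₂ = (216 cm²)/(31.8 cm²) × 2.73 m/s = 18.6 m/s.
Applying Bernoulli between the two ends and solving for P₂: P₂ = P₁ + ½ρ(v₁² − v₂²) − ρgΔh.
P₂ = 446000 + ½·874·(2.73² − 18.6²) − 874·9.81·(+7.09) = 446000 + (-148000) − (60800) = 238000 Pa.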